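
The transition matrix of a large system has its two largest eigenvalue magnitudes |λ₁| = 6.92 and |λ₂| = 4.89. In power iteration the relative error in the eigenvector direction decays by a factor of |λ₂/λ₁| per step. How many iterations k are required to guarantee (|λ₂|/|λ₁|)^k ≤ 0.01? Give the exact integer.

|λ₂/λ₁| = 4.89/6.92 = 0.70665
Need k ≥ ln(0.01) / ln(0.70665) = -4.6052 / -0.3472 ≈ 13.263
Smallest integer k satisfying the bound: 14

14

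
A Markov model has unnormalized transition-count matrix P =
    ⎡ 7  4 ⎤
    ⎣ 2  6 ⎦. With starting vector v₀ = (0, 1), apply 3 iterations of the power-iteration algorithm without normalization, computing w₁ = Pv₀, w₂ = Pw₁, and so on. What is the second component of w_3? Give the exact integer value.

w1 = Pv₀ = (4, 6)
w2 = Pw1 = (52, 44)
w3 = Pw2 = (540, 368)
The requested component of w3 is 368.

368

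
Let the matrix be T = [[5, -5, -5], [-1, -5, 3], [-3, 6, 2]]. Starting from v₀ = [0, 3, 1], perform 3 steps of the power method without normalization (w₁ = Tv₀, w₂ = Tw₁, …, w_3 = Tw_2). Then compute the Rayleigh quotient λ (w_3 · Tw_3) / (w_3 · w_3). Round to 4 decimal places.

4.7034

w1 = Tv₀ = (5·0 + (-5)·3 + (-5)·1; (-1)·0 + (-5)·3 + 3·1; (-3)·0 + 6·3 + 2·1) = (-20, -12, 20)
w2 = Tw1 = (5·(-20) + (-5)·(-12) + (-5)·20; (-1)·(-20) + (-5)·(-12) + 3·20; (-3)·(-20) + 6·(-12) + 2·20) = (-140, 140, 28)
w3 = Tw2 = (-1540, -476, 1316)
Tw3 = (-11900, 7868, 4396)
w3·Tw3 = (-1540)·(-11900) + (-476)·7868 + 1316·4396 = 20365968; w3·w3 = (-1540)·(-1540) + (-476)·(-476) + 1316·1316 = 4330032
λ ≈ 20365968/4330032 = 4.7034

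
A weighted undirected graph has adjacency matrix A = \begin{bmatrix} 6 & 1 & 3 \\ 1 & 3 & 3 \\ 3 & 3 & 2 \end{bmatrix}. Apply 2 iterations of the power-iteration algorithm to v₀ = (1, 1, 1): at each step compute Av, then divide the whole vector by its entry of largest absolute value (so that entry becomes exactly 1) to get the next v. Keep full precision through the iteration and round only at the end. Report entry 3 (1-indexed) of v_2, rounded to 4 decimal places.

Av0 = (10.00000, 7.00000, 8.00000); divide by 10.00000 → v1 = (1.00000, 0.70000, 0.80000)
Av1 = (9.10000, 5.50000, 6.70000); divide by 9.10000 → v2 = (1.00000, 0.60440, 0.73626)
Requested entry of v2: 67/91 = 0.7363

0.7363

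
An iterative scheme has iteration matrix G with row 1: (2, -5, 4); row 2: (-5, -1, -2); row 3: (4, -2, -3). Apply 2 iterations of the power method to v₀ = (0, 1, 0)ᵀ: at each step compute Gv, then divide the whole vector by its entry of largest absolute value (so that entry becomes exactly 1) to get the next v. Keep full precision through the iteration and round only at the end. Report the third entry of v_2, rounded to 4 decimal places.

Gv0 = (-5.00000, -1.00000, -2.00000); divide by -5.00000 → v1 = (1.00000, 0.20000, 0.40000)
Gv1 = (2.60000, -6.00000, 2.40000); divide by -6.00000 → v2 = (-0.43333, 1.00000, -0.40000)
Requested entry of v2: -12/30 = -0.4000

-0.4000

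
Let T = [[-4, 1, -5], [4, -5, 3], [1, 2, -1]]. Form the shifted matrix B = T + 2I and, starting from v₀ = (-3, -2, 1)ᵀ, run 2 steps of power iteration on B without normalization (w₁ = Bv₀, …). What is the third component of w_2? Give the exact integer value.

B = T + 2I has rows (-2, 1, -5); (4, -3, 3); (1, 2, 1)
w1 = Bv₀ = ((-2)·(-3) + 1·(-2) + (-5)·1; 4·(-3) + (-3)·(-2) + 3·1; 1·(-3) + 2·(-2) + 1·1) = (-1, -3, -6)
w2 = Bw1 = ((-2)·(-1) + 1·(-3) + (-5)·(-6); 4·(-1) + (-3)·(-3) + 3·(-6); 1·(-1) + 2·(-3) + 1·(-6)) = (29, -13, -13)
Requested component of w2: -13

-13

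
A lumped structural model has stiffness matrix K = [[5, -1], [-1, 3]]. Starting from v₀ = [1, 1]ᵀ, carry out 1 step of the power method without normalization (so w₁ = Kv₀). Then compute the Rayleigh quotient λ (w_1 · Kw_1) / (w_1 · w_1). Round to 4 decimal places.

w1 = Kv₀ = (4, 2)
Kw1 = (18, 2)
w1·Kw1 = 4·18 + 2·2 = 76; w1·w1 = 4·4 + 2·2 = 20
λ ≈ 76/20 = 3.8000

3.8000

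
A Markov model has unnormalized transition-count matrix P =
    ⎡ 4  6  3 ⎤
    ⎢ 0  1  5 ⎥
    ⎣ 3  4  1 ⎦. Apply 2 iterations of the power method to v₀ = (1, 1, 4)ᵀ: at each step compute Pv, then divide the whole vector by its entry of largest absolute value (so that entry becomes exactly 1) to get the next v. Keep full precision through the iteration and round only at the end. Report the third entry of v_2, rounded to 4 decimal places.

Pv0 = (22.00000, 21.00000, 11.00000); divide by 22.00000 → v1 = (1.00000, 0.95455, 0.50000)
Pv1 = (11.22727, 3.45455, 7.31818); divide by 11.22727 → v2 = (1.00000, 0.30769, 0.65182)
Requested entry of v2: 161/247 = 0.6518

0.6518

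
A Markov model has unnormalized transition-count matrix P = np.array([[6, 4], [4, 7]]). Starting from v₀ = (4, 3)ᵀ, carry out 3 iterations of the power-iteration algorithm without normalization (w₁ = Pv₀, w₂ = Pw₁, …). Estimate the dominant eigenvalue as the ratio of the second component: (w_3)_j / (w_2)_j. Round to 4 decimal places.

10.6129

w1 = Pv₀ = (6·4 + 4·3; 4·4 + 7·3) = (36, 37)
w2 = Pw1 = (6·36 + 4·37; 4·36 + 7·37) = (364, 403)
w3 = Pw2 = (3796, 4277)
Ratio at component: 4277 / 403 = 10.6129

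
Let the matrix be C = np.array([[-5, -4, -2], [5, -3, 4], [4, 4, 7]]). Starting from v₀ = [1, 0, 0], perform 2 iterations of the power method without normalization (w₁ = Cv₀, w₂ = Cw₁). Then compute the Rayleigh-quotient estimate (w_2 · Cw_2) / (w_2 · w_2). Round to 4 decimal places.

λ ≈ -1.2834

w1 = Cv₀ = ((-5)·1 + (-4)·0 + (-2)·0; 5·1 + (-3)·0 + 4·0; 4·1 + 4·0 + 7·0) = (-5, 5, 4)
w2 = Cw1 = ((-5)·(-5) + (-4)·5 + (-2)·4; 5·(-5) + (-3)·5 + 4·4; 4·(-5) + 4·5 + 7·4) = (-3, -24, 28)
Cw2 = (55, 169, 88)
w2·Cw2 = (-3)·55 + (-24)·169 + 28·88 = -1757; w2·w2 = (-3)·(-3) + (-24)·(-24) + 28·28 = 1369
λ ≈ -1757/1369 = -1.2834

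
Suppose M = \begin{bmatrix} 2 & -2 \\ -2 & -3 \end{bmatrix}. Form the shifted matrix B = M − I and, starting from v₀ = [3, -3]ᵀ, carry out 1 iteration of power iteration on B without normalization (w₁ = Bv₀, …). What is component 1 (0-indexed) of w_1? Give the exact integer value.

6

B = M − I has rows (1, -2); (-2, -4)
w1 = Bv₀ = (1·3 + (-2)·(-3); (-2)·3 + (-4)·(-3)) = (9, 6)
Requested component of w1: 6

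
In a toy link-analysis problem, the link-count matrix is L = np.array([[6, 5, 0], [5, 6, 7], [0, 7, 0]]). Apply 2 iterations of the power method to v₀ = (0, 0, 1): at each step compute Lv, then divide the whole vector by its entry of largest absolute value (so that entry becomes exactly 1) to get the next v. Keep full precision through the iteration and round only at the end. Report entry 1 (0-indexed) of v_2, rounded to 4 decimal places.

0.8571

Lv0 = (0.00000, 7.00000, 0.00000); divide by 7.00000 → v1 = (0.00000, 1.00000, 0.00000)
Lv1 = (5.00000, 6.00000, 7.00000); divide by 7.00000 → v2 = (0.71429, 0.85714, 1.00000)
Requested entry of v2: 42/49 = 0.8571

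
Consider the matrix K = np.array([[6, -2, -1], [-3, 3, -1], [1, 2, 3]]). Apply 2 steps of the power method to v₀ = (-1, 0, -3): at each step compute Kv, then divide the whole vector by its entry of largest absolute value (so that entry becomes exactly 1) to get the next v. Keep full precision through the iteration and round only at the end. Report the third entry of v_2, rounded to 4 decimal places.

Kv0 = (-3.00000, 6.00000, -10.00000); divide by -10.00000 → v1 = (0.30000, -0.60000, 1.00000)
Kv1 = (2.00000, -3.70000, 2.10000); divide by -3.70000 → v2 = (-0.54054, 1.00000, -0.56757)
Requested entry of v2: -21/37 = -0.5676

-0.5676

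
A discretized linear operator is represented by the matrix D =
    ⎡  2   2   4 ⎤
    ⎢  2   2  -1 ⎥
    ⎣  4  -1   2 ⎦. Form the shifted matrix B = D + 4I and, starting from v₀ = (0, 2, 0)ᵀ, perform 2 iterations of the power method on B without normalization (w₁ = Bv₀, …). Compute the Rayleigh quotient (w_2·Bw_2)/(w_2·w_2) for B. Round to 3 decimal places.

μ ≈ 7.415

B = D + 4I has rows (6, 2, 4); (2, 6, -1); (4, -1, 6)
w1 = Bv₀ = (4, 12, -2)
w2 = Bw1 = (40, 82, -8)
Bw2 = (372, 580, 30)
w2·Bw2 = 62200; w2·w2 = 8388; μ ≈ 62200/8388 = 7.415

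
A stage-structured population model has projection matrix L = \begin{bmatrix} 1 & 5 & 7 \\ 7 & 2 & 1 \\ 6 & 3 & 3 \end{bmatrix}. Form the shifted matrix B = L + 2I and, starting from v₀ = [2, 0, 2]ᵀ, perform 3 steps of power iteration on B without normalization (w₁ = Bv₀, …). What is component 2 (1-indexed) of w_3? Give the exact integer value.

3240

B = L + 2I has rows (3, 5, 7); (7, 4, 1); (6, 3, 5)
w1 = Bv₀ = (3·2 + 5·0 + 7·2; 7·2 + 4·0 + 1·2; 6·2 + 3·0 + 5·2) = (20, 16, 22)
w2 = Bw1 = (3·20 + 5·16 + 7·22; 7·20 + 4·16 + 1·22; 6·20 + 3·16 + 5·22) = (294, 226, 278)
w3 = Bw2 = (3958, 3240, 3832)
Requested component of w3: 3240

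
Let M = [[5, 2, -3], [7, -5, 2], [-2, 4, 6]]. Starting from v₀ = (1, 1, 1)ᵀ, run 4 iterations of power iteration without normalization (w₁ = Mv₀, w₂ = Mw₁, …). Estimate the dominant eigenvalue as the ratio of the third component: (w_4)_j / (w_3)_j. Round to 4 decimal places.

w1 = Mv₀ = (5·1 + 2·1 + (-3)·1; 7·1 + (-5)·1 + 2·1; (-2)·1 + 4·1 + 6·1) = (4, 4, 8)
w2 = Mw1 = (5·4 + 2·4 + (-3)·8; 7·4 + (-5)·4 + 2·8; (-2)·4 + 4·4 + 6·8) = (4, 24, 56)
w3 = Mw2 = (-100, 20, 424)
w4 = Mw3 = (-1732, 48, 2824)
Ratio at component: 2824 / 424 = 6.6604

6.6604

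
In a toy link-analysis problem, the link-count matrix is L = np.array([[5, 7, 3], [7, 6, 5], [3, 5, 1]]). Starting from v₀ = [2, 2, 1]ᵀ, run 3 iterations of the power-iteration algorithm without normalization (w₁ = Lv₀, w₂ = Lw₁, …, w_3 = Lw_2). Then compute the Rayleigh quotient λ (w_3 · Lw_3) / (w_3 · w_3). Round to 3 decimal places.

14.877

w1 = Lv₀ = (5·2 + 7·2 + 3·1; 7·2 + 6·2 + 5·1; 3·2 + 5·2 + 1·1) = (27, 31, 17)
w2 = Lw1 = (5·27 + 7·31 + 3·17; 7·27 + 6·31 + 5·17; 3·27 + 5·31 + 1·17) = (403, 460, 253)
w3 = Lw2 = (5994, 6846, 3762)
Lw3 = (89178, 101844, 55974)
w3·Lw3 = 5994·89178 + 6846·101844 + 3762·55974 = 1442331144; w3·w3 = 5994·5994 + 6846·6846 + 3762·3762 = 96948396
λ ≈ 1442331144/96948396 = 14.877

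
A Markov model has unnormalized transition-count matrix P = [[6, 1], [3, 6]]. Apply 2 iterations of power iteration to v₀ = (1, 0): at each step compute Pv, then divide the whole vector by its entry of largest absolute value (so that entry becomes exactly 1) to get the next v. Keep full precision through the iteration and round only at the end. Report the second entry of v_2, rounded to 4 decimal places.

Pv0 = (6.00000, 3.00000); divide by 6.00000 → v1 = (1.00000, 0.50000)
Pv1 = (6.50000, 6.00000); divide by 6.50000 → v2 = (1.00000, 0.92308)
Requested entry of v2: 36/39 = 0.9231

0.9231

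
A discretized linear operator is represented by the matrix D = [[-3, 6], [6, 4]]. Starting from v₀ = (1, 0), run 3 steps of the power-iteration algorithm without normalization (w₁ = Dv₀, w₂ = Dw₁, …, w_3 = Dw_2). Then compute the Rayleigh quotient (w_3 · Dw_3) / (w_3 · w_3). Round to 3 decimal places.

λ ≈ -0.342

w1 = Dv₀ = ((-3)·1 + 6·0; 6·1 + 4·0) = (-3, 6)
w2 = Dw1 = ((-3)·(-3) + 6·6; 6·(-3) + 4·6) = (45, 6)
w3 = Dw2 = (-99, 294)
Dw3 = (2061, 582)
w3·Dw3 = (-99)·2061 + 294·582 = -32931; w3·w3 = (-99)·(-99) + 294·294 = 96237
λ ≈ -32931/96237 = -0.342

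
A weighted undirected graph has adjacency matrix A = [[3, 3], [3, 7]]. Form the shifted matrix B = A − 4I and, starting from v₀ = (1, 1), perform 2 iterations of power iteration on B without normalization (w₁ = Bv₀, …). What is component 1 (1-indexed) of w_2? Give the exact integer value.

B = A − 4I has rows (-1, 3); (3, 3)
w1 = Bv₀ = ((-1)·1 + 3·1; 3·1 + 3·1) = (2, 6)
w2 = Bw1 = ((-1)·2 + 3·6; 3·2 + 3·6) = (16, 24)
Requested component of w2: 16

16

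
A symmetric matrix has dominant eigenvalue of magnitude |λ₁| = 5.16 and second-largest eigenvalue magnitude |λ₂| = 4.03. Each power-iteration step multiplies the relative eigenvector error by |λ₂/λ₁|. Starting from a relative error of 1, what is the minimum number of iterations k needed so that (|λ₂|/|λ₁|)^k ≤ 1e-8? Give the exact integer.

|λ₂/λ₁| = 4.03/5.16 = 0.78101
Need k ≥ ln(1e-8) / ln(0.78101) = -18.4207 / -0.2472 ≈ 74.526
Smallest integer k satisfying the bound: 75

75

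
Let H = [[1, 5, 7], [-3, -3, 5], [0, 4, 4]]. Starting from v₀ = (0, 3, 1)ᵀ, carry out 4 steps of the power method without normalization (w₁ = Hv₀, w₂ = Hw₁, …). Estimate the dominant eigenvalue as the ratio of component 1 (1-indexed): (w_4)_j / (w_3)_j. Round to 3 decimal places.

3.021

w1 = Hv₀ = (22, -4, 16)
w2 = Hw1 = (114, 26, 48)
w3 = Hw2 = (580, -180, 296)
w4 = Hw3 = (1752, 280, 464)
Ratio at component: 1752 / 580 = 3.021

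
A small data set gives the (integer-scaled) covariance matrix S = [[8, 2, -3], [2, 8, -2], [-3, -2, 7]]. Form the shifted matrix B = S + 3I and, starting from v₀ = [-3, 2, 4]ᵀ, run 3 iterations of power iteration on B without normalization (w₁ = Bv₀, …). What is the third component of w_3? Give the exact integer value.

B = S + 3I has rows (11, 2, -3); (2, 11, -2); (-3, -2, 10)
w1 = Bv₀ = (11·(-3) + 2·2 + (-3)·4; 2·(-3) + 11·2 + (-2)·4; (-3)·(-3) + (-2)·2 + 10·4) = (-41, 8, 45)
w2 = Bw1 = (11·(-41) + 2·8 + (-3)·45; 2·(-41) + 11·8 + (-2)·45; (-3)·(-41) + (-2)·8 + 10·45) = (-570, -84, 557)
w3 = Bw2 = (-8109, -3178, 7448)
Requested component of w3: 7448

7448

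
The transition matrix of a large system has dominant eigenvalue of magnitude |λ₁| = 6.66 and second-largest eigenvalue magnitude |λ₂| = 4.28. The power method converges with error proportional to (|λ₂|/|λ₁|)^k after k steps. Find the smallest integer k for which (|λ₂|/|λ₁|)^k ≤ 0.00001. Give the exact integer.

27

|λ₂/λ₁| = 4.28/6.66 = 0.64264
Need k ≥ ln(0.00001) / ln(0.64264) = -11.5129 / -0.4422 ≈ 26.038
Smallest integer k satisfying the bound: 27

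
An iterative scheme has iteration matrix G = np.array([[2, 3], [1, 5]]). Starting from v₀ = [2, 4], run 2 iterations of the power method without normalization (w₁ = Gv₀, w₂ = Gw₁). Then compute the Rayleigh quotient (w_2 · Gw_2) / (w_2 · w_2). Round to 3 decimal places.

w1 = Gv₀ = (2·2 + 3·4; 1·2 + 5·4) = (16, 22)
w2 = Gw1 = (2·16 + 3·22; 1·16 + 5·22) = (98, 126)
Gw2 = (574, 728)
w2·Gw2 = 98·574 + 126·728 = 147980; w2·w2 = 98·98 + 126·126 = 25480
λ ≈ 147980/25480 = 5.808

5.808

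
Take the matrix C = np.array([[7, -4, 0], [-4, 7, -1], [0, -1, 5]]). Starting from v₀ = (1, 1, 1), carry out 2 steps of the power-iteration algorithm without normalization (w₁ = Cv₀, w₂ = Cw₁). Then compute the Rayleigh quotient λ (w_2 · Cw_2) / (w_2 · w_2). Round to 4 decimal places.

w1 = Cv₀ = (3, 2, 4)
w2 = Cw1 = (13, -2, 18)
Cw2 = (99, -84, 92)
w2·Cw2 = 13·99 + (-2)·(-84) + 18·92 = 3111; w2·w2 = 13·13 + (-2)·(-2) + 18·18 = 497
λ ≈ 3111/497 = 6.2596

λ ≈ 6.2596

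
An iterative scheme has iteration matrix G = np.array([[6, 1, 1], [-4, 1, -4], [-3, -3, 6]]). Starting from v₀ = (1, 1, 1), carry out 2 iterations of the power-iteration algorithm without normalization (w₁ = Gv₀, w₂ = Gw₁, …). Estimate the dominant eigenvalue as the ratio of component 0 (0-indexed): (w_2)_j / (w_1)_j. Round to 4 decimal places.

w1 = Gv₀ = (6·1 + 1·1 + 1·1; (-4)·1 + 1·1 + (-4)·1; (-3)·1 + (-3)·1 + 6·1) = (8, -7, 0)
w2 = Gw1 = (6·8 + 1·(-7) + 1·0; (-4)·8 + 1·(-7) + (-4)·0; (-3)·8 + (-3)·(-7) + 6·0) = (41, -39, -3)
Ratio at component: 41 / 8 = 5.1250

5.1250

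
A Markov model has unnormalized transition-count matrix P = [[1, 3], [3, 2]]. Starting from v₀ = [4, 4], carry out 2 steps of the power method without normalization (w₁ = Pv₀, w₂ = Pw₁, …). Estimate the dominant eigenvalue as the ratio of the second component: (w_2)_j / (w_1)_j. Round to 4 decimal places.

λ ≈ 4.4000

w1 = Pv₀ = (16, 20)
w2 = Pw1 = (76, 88)
Ratio at component: 88 / 20 = 4.4000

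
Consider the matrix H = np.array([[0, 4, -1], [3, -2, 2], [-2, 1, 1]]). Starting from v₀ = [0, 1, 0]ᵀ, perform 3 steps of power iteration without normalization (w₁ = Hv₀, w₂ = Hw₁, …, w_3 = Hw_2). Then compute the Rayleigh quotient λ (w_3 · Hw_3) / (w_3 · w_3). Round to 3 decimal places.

w1 = Hv₀ = (4, -2, 1)
w2 = Hw1 = (-9, 18, -9)
w3 = Hw2 = (81, -81, 27)
Hw3 = (-351, 459, -216)
w3·Hw3 = 81·(-351) + (-81)·459 + 27·(-216) = -71442; w3·w3 = 81·81 + (-81)·(-81) + 27·27 = 13851
λ ≈ -71442/13851 = -5.158

-5.158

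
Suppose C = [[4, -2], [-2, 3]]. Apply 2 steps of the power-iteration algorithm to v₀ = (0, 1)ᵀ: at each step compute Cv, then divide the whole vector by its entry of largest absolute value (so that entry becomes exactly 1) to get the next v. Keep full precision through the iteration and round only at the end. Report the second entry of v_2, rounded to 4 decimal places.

-0.9286

Cv0 = (-2.00000, 3.00000); divide by 3.00000 → v1 = (-0.66667, 1.00000)
Cv1 = (-4.66667, 4.33333); divide by -4.66667 → v2 = (1.00000, -0.92857)
Requested entry of v2: 13/-14 = -0.9286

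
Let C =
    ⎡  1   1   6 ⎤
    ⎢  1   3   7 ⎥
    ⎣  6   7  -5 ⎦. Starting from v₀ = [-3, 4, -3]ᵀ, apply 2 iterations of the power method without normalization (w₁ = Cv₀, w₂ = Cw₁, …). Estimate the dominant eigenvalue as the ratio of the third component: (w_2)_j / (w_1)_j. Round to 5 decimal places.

w1 = Cv₀ = (1·(-3) + 1·4 + 6·(-3); 1·(-3) + 3·4 + 7·(-3); 6·(-3) + 7·4 + (-5)·(-3)) = (-17, -12, 25)
w2 = Cw1 = (1·(-17) + 1·(-12) + 6·25; 1·(-17) + 3·(-12) + 7·25; 6·(-17) + 7·(-12) + (-5)·25) = (121, 122, -311)
Ratio at component: -311 / 25 = -12.44000

-12.44000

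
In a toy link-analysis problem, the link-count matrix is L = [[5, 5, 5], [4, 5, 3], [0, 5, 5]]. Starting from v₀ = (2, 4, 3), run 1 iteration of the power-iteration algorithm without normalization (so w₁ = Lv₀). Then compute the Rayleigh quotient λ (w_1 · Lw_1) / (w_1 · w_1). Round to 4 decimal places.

w1 = Lv₀ = (45, 37, 35)
Lw1 = (585, 470, 360)
w1·Lw1 = 45·585 + 37·470 + 35·360 = 56315; w1·w1 = 45·45 + 37·37 + 35·35 = 4619
λ ≈ 56315/4619 = 12.1920

12.1920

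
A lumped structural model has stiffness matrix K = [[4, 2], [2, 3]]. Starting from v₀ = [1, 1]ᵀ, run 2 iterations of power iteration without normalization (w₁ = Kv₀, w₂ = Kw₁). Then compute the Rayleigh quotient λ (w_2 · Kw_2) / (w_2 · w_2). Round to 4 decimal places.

w1 = Kv₀ = (6, 5)
w2 = Kw1 = (34, 27)
Kw2 = (190, 149)
w2·Kw2 = 34·190 + 27·149 = 10483; w2·w2 = 34·34 + 27·27 = 1885
λ ≈ 10483/1885 = 5.5613

λ ≈ 5.5613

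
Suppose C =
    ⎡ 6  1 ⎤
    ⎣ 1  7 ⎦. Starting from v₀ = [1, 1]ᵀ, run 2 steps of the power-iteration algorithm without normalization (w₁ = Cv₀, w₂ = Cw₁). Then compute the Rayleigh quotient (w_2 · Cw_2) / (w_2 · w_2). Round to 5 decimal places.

w1 = Cv₀ = (6·1 + 1·1; 1·1 + 7·1) = (7, 8)
w2 = Cw1 = (6·7 + 1·8; 1·7 + 7·8) = (50, 63)
Cw2 = (363, 491)
w2·Cw2 = 50·363 + 63·491 = 49083; w2·w2 = 50·50 + 63·63 = 6469
λ ≈ 49083/6469 = 7.58742

λ ≈ 7.58742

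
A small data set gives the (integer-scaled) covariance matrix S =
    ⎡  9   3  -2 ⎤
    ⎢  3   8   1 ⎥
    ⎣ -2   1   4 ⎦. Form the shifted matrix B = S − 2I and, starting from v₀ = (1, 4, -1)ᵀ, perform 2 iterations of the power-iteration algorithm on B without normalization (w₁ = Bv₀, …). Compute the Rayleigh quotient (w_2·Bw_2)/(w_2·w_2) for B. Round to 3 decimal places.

B = S − 2I has rows (7, 3, -2); (3, 6, 1); (-2, 1, 2)
w1 = Bv₀ = (7·1 + 3·4 + (-2)·(-1); 3·1 + 6·4 + 1·(-1); (-2)·1 + 1·4 + 2·(-1)) = (21, 26, 0)
w2 = Bw1 = (7·21 + 3·26 + (-2)·0; 3·21 + 6·26 + 1·0; (-2)·21 + 1·26 + 2·0) = (225, 219, -16)
Bw2 = (2264, 1973, -263)
w2·Bw2 = 945695; w2·w2 = 98842; μ ≈ 945695/98842 = 9.568

μ ≈ 9.568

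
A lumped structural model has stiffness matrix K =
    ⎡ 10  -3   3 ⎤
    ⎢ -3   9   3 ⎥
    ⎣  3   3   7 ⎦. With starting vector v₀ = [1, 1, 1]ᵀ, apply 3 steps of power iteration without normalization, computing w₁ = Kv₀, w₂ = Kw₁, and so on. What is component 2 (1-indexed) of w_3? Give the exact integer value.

918

w1 = Kv₀ = (10·1 + (-3)·1 + 3·1; (-3)·1 + 9·1 + 3·1; 3·1 + 3·1 + 7·1) = (10, 9, 13)
w2 = Kw1 = (10·10 + (-3)·9 + 3·13; (-3)·10 + 9·9 + 3·13; 3·10 + 3·9 + 7·13) = (112, 90, 148)
w3 = Kw2 = (1294, 918, 1642)
The requested component of w3 is 918.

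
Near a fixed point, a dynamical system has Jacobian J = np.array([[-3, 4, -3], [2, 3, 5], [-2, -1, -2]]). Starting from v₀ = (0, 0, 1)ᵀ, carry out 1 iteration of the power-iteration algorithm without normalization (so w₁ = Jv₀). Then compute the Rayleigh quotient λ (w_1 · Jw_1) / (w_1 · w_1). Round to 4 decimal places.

λ ≈ -3.1579

w1 = Jv₀ = ((-3)·0 + 4·0 + (-3)·1; 2·0 + 3·0 + 5·1; (-2)·0 + (-1)·0 + (-2)·1) = (-3, 5, -2)
Jw1 = (35, -1, 5)
w1·Jw1 = (-3)·35 + 5·(-1) + (-2)·5 = -120; w1·w1 = (-3)·(-3) + 5·5 + (-2)·(-2) = 38
λ ≈ -120/38 = -3.1579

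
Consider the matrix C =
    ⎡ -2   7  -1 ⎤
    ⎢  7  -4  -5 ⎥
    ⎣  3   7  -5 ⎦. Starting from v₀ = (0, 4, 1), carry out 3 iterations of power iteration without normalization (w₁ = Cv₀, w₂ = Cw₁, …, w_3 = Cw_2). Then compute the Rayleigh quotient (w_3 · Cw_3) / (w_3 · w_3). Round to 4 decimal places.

w1 = Cv₀ = (27, -21, 23)
w2 = Cw1 = (-224, 158, -181)
w3 = Cw2 = (1735, -1295, 1339)
Cw3 = (-13874, 10630, -10555)
w3·Cw3 = 1735·(-13874) + (-1295)·10630 + 1339·(-10555) = -51970385; w3·w3 = 1735·1735 + (-1295)·(-1295) + 1339·1339 = 6480171
λ ≈ -51970385/6480171 = -8.0199

-8.0199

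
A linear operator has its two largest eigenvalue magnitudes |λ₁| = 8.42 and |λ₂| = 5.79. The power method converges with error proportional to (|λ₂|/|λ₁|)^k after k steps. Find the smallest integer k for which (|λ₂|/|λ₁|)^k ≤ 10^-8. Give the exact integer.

|λ₂/λ₁| = 5.79/8.42 = 0.68765
Need k ≥ ln(10^-8) / ln(0.68765) = -18.4207 / -0.3745 ≈ 49.190
Smallest integer k satisfying the bound: 50

50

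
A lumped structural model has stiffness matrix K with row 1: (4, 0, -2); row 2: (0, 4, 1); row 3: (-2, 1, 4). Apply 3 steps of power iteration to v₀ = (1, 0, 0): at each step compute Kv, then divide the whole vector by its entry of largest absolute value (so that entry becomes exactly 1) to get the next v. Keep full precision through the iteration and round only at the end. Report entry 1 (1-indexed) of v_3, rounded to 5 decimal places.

1.00000

Kv0 = (4.000000, 0.000000, -2.000000); divide by 4.000000 → v1 = (1.000000, 0.000000, -0.500000)
Kv1 = (5.000000, -0.500000, -4.000000); divide by 5.000000 → v2 = (1.000000, -0.100000, -0.800000)
Kv2 = (5.600000, -1.200000, -5.300000); divide by 5.600000 → v3 = (1.000000, -0.214286, -0.946429)
Requested entry of v3: 112/112 = 1.00000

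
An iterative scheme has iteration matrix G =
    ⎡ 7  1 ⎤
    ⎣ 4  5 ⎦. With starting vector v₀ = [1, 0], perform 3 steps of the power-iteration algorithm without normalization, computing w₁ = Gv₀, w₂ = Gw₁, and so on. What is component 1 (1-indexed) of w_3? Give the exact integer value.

w1 = Gv₀ = (7, 4)
w2 = Gw1 = (53, 48)
w3 = Gw2 = (419, 452)
The requested component of w3 is 419.

419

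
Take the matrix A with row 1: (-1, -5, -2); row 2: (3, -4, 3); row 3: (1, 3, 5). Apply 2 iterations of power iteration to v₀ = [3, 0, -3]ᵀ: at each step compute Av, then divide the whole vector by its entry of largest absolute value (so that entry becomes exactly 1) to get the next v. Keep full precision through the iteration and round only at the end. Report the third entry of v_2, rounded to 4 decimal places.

1.0000

Av0 = (3.00000, 0.00000, -12.00000); divide by -12.00000 → v1 = (-0.25000, 0.00000, 1.00000)
Av1 = (-1.75000, 2.25000, 4.75000); divide by 4.75000 → v2 = (-0.36842, 0.47368, 1.00000)
Requested entry of v2: -57/-57 = 1.0000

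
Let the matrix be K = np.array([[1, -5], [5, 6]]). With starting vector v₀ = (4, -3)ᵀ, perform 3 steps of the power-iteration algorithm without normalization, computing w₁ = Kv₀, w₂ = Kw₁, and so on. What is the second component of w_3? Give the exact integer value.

687

w1 = Kv₀ = (19, 2)
w2 = Kw1 = (9, 107)
w3 = Kw2 = (-526, 687)
The requested component of w3 is 687.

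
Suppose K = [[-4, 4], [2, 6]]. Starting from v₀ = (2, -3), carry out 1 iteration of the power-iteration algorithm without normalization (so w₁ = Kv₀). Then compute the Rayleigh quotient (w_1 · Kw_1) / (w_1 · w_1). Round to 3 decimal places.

w1 = Kv₀ = ((-4)·2 + 4·(-3); 2·2 + 6·(-3)) = (-20, -14)
Kw1 = (24, -124)
w1·Kw1 = (-20)·24 + (-14)·(-124) = 1256; w1·w1 = (-20)·(-20) + (-14)·(-14) = 596
λ ≈ 1256/596 = 2.107

λ ≈ 2.107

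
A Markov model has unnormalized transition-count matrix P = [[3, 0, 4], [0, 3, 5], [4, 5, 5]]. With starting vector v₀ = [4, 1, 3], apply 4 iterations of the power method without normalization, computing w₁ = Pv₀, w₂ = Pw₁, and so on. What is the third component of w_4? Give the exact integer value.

w1 = Pv₀ = (24, 18, 36)
w2 = Pw1 = (216, 234, 366)
w3 = Pw2 = (2112, 2532, 3864)
w4 = Pw3 = (21792, 26916, 40428)
The requested component of w4 is 40428.

40428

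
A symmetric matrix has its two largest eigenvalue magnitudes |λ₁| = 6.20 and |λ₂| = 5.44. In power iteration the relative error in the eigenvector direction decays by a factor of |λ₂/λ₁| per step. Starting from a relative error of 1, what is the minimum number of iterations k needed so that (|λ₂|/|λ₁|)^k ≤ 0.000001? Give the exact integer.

106

|λ₂/λ₁| = 5.44/6.20 = 0.87742
Need k ≥ ln(0.000001) / ln(0.87742) = -13.8155 / -0.1308 ≈ 105.647
Smallest integer k satisfying the bound: 106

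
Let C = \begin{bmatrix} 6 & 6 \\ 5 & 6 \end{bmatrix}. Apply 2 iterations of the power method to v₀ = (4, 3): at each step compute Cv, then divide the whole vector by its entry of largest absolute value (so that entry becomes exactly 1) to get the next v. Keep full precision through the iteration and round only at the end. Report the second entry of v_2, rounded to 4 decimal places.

Cv0 = (42.00000, 38.00000); divide by 42.00000 → v1 = (1.00000, 0.90476)
Cv1 = (11.42857, 10.42857); divide by 11.42857 → v2 = (1.00000, 0.91250)
Requested entry of v2: 438/480 = 0.9125

0.9125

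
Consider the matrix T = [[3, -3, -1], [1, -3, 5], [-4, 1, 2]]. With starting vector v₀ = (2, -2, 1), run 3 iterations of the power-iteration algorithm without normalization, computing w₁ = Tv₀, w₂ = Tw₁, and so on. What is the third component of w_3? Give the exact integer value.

-170

w1 = Tv₀ = (3·2 + (-3)·(-2) + (-1)·1; 1·2 + (-3)·(-2) + 5·1; (-4)·2 + 1·(-2) + 2·1) = (11, 13, -8)
w2 = Tw1 = (3·11 + (-3)·13 + (-1)·(-8); 1·11 + (-3)·13 + 5·(-8); (-4)·11 + 1·13 + 2·(-8)) = (2, -68, -47)
w3 = Tw2 = (257, -29, -170)
The requested component of w3 is -170.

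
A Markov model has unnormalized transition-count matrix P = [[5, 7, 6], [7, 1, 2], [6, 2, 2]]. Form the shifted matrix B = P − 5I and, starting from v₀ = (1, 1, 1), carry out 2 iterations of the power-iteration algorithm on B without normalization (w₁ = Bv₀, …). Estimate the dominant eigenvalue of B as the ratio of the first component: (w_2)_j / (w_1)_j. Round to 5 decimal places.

μ ≈ 5.00000

B = P − 5I has rows (0, 7, 6); (7, -4, 2); (6, 2, -3)
w1 = Bv₀ = (0·1 + 7·1 + 6·1; 7·1 + (-4)·1 + 2·1; 6·1 + 2·1 + (-3)·1) = (13, 5, 5)
w2 = Bw1 = (0·13 + 7·5 + 6·5; 7·13 + (-4)·5 + 2·5; 6·13 + 2·5 + (-3)·5) = (65, 81, 73)
Ratio: 65/13 = 5.00000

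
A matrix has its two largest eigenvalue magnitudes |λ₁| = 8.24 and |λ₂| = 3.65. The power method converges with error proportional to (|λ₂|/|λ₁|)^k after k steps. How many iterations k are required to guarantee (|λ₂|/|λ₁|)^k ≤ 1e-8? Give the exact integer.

23

|λ₂/λ₁| = 3.65/8.24 = 0.44296
Need k ≥ ln(1e-8) / ln(0.44296) = -18.4207 / -0.8143 ≈ 22.622
Smallest integer k satisfying the bound: 23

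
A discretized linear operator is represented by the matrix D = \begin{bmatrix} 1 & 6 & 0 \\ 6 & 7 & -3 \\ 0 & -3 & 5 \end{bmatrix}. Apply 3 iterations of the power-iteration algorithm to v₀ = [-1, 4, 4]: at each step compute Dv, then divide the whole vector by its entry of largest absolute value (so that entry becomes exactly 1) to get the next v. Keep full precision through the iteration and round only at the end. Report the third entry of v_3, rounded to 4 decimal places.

-0.2859

Dv0 = (23.00000, 10.00000, 8.00000); divide by 23.00000 → v1 = (1.00000, 0.43478, 0.34783)
Dv1 = (3.60870, 8.00000, 0.43478); divide by 8.00000 → v2 = (0.45109, 1.00000, 0.05435)
Dv2 = (6.45109, 9.54348, -2.72826); divide by 9.54348 → v3 = (0.67597, 1.00000, -0.28588)
Requested entry of v3: -502/1756 = -0.2859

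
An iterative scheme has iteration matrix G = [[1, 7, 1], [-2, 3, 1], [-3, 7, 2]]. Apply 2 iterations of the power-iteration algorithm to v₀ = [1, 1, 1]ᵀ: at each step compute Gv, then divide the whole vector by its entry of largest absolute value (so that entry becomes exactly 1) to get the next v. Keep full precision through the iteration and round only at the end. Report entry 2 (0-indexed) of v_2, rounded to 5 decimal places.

-0.03448

Gv0 = (9.000000, 2.000000, 6.000000); divide by 9.000000 → v1 = (1.000000, 0.222222, 0.666667)
Gv1 = (3.222222, -0.666667, -0.111111); divide by 3.222222 → v2 = (1.000000, -0.206897, -0.034483)
Requested entry of v2: -1/29 = -0.03448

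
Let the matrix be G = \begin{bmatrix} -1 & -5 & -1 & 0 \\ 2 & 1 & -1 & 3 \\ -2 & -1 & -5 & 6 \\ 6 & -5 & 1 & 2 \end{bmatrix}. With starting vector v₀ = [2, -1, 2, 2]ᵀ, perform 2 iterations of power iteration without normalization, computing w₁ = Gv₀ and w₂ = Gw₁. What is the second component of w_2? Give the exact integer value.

w1 = Gv₀ = ((-1)·2 + (-5)·(-1) + (-1)·2 + 0·2; 2·2 + 1·(-1) + (-1)·2 + 3·2; (-2)·2 + (-1)·(-1) + (-5)·2 + 6·2; 6·2 + (-5)·(-1) + 1·2 + 2·2) = (1, 7, -1, 23)
w2 = Gw1 = ((-1)·1 + (-5)·7 + (-1)·(-1) + 0·23; 2·1 + 1·7 + (-1)·(-1) + 3·23; (-2)·1 + (-1)·7 + (-5)·(-1) + 6·23; 6·1 + (-5)·7 + 1·(-1) + 2·23) = (-35, 79, 134, 16)
The requested component of w2 is 79.

79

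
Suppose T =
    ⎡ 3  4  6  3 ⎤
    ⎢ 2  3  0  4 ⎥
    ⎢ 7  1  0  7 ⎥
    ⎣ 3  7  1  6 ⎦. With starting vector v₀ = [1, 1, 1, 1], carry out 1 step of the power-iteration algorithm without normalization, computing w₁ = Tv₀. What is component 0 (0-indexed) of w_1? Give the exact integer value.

16

w1 = Tv₀ = (16, 9, 15, 17)
The requested component of w1 is 16.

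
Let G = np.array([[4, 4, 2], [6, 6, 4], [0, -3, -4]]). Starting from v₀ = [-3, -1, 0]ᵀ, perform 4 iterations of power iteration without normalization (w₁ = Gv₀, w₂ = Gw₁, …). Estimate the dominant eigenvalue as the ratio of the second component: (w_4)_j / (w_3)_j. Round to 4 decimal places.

9.2515

w1 = Gv₀ = (4·(-3) + 4·(-1) + 2·0; 6·(-3) + 6·(-1) + 4·0; 0·(-3) + (-3)·(-1) + (-4)·0) = (-16, -24, 3)
w2 = Gw1 = (4·(-16) + 4·(-24) + 2·3; 6·(-16) + 6·(-24) + 4·3; 0·(-16) + (-3)·(-24) + (-4)·3) = (-154, -228, 60)
w3 = Gw2 = (-1408, -2052, 444)
w4 = Gw3 = (-12952, -18984, 4380)
Ratio at component: -18984 / -2052 = 9.2515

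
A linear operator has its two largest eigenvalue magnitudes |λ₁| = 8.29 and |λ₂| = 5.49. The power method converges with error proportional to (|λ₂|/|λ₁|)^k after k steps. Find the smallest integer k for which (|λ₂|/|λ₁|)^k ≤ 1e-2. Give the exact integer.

|λ₂/λ₁| = 5.49/8.29 = 0.66224
Need k ≥ ln(1e-2) / ln(0.66224) = -4.6052 / -0.4121 ≈ 11.174
Smallest integer k satisfying the bound: 12

12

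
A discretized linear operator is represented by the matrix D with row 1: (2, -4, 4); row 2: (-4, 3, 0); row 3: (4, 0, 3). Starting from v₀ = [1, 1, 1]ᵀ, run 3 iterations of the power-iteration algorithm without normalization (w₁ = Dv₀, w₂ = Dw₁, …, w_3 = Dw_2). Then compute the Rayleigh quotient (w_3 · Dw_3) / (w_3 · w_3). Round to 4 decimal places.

λ ≈ 8.0784

w1 = Dv₀ = (2·1 + (-4)·1 + 4·1; (-4)·1 + 3·1 + 0·1; 4·1 + 0·1 + 3·1) = (2, -1, 7)
w2 = Dw1 = (2·2 + (-4)·(-1) + 4·7; (-4)·2 + 3·(-1) + 0·7; 4·2 + 0·(-1) + 3·7) = (36, -11, 29)
w3 = Dw2 = (232, -177, 231)
Dw3 = (2096, -1459, 1621)
w3·Dw3 = 232·2096 + (-177)·(-1459) + 231·1621 = 1118966; w3·w3 = 232·232 + (-177)·(-177) + 231·231 = 138514
λ ≈ 1118966/138514 = 8.0784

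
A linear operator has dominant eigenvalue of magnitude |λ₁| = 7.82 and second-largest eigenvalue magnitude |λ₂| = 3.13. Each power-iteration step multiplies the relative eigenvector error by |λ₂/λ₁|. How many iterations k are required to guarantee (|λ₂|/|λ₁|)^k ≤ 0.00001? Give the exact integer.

|λ₂/λ₁| = 3.13/7.82 = 0.40026
Need k ≥ ln(0.00001) / ln(0.40026) = -11.5129 / -0.9157 ≈ 12.573
Smallest integer k satisfying the bound: 13

13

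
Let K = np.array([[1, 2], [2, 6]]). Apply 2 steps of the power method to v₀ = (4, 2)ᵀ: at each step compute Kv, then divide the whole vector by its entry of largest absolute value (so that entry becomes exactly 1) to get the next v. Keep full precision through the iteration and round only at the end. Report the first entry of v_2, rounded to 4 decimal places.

Kv0 = (8.00000, 20.00000); divide by 20.00000 → v1 = (0.40000, 1.00000)
Kv1 = (2.40000, 6.80000); divide by 6.80000 → v2 = (0.35294, 1.00000)
Requested entry of v2: 48/136 = 0.3529

0.3529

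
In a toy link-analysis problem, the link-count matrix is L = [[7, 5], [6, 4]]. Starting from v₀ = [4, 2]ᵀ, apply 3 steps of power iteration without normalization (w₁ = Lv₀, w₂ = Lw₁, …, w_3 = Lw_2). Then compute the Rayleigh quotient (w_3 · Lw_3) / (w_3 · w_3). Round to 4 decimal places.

11.1789

w1 = Lv₀ = (7·4 + 5·2; 6·4 + 4·2) = (38, 32)
w2 = Lw1 = (7·38 + 5·32; 6·38 + 4·32) = (426, 356)
w3 = Lw2 = (4762, 3980)
Lw3 = (53234, 44492)
w3·Lw3 = 4762·53234 + 3980·44492 = 430578468; w3·w3 = 4762·4762 + 3980·3980 = 38517044
λ ≈ 430578468/38517044 = 11.1789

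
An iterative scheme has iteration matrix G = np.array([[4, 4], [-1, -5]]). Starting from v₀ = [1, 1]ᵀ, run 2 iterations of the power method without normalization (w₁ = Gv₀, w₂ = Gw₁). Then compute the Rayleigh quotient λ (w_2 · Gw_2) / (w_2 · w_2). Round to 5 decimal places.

w1 = Gv₀ = (4·1 + 4·1; (-1)·1 + (-5)·1) = (8, -6)
w2 = Gw1 = (4·8 + 4·(-6); (-1)·8 + (-5)·(-6)) = (8, 22)
Gw2 = (120, -118)
w2·Gw2 = 8·120 + 22·(-118) = -1636; w2·w2 = 8·8 + 22·22 = 548
λ ≈ -1636/548 = -2.98540

λ ≈ -2.98540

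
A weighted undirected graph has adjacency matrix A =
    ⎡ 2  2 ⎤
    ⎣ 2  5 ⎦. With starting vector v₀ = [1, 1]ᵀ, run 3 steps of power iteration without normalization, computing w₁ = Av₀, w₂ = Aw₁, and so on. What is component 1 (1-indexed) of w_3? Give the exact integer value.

w1 = Av₀ = (4, 7)
w2 = Aw1 = (22, 43)
w3 = Aw2 = (130, 259)
The requested component of w3 is 130.

130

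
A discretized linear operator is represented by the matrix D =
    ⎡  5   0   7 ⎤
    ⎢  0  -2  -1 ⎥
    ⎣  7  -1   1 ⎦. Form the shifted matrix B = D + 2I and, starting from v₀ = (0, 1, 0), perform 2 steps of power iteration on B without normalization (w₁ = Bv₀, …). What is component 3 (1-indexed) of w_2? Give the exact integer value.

B = D + 2I has rows (7, 0, 7); (0, 0, -1); (7, -1, 3)
w1 = Bv₀ = (0, 0, -1)
w2 = Bw1 = (-7, 1, -3)
Requested component of w2: -3

-3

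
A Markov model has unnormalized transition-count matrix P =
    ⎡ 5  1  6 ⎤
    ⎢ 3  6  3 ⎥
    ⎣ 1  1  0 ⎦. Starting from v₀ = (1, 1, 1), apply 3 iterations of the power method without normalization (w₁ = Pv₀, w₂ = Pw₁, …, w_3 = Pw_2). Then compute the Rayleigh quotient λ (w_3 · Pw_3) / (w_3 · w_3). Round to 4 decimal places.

w1 = Pv₀ = (5·1 + 1·1 + 6·1; 3·1 + 6·1 + 3·1; 1·1 + 1·1 + 0·1) = (12, 12, 2)
w2 = Pw1 = (5·12 + 1·12 + 6·2; 3·12 + 6·12 + 3·2; 1·12 + 1·12 + 0·2) = (84, 114, 24)
w3 = Pw2 = (678, 1008, 198)
Pw3 = (5586, 8676, 1686)
w3·Pw3 = 678·5586 + 1008·8676 + 198·1686 = 12866544; w3·w3 = 678·678 + 1008·1008 + 198·198 = 1514952
λ ≈ 12866544/1514952 = 8.4930

λ ≈ 8.4930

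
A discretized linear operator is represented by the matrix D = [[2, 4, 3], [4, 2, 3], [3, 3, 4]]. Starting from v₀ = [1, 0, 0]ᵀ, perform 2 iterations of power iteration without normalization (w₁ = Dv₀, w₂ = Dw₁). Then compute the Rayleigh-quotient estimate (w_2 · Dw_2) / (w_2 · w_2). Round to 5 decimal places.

w1 = Dv₀ = (2·1 + 4·0 + 3·0; 4·1 + 2·0 + 3·0; 3·1 + 3·0 + 4·0) = (2, 4, 3)
w2 = Dw1 = (2·2 + 4·4 + 3·3; 4·2 + 2·4 + 3·3; 3·2 + 3·4 + 4·3) = (29, 25, 30)
Dw2 = (248, 256, 282)
w2·Dw2 = 29·248 + 25·256 + 30·282 = 22052; w2·w2 = 29·29 + 25·25 + 30·30 = 2366
λ ≈ 22052/2366 = 9.32037

9.32037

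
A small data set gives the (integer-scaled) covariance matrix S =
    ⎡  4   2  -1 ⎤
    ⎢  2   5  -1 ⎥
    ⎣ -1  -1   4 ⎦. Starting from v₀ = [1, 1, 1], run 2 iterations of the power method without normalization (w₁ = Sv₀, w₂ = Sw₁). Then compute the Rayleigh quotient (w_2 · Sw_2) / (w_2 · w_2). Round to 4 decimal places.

λ ≈ 6.7250

w1 = Sv₀ = (4·1 + 2·1 + (-1)·1; 2·1 + 5·1 + (-1)·1; (-1)·1 + (-1)·1 + 4·1) = (5, 6, 2)
w2 = Sw1 = (4·5 + 2·6 + (-1)·2; 2·5 + 5·6 + (-1)·2; (-1)·5 + (-1)·6 + 4·2) = (30, 38, -3)
Sw2 = (199, 253, -80)
w2·Sw2 = 30·199 + 38·253 + (-3)·(-80) = 15824; w2·w2 = 30·30 + 38·38 + (-3)·(-3) = 2353
λ ≈ 15824/2353 = 6.7250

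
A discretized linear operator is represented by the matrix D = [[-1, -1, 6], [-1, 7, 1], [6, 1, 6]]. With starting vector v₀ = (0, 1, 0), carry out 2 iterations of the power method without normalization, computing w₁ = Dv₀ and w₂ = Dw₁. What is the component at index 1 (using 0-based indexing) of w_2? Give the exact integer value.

51

w1 = Dv₀ = ((-1)·0 + (-1)·1 + 6·0; (-1)·0 + 7·1 + 1·0; 6·0 + 1·1 + 6·0) = (-1, 7, 1)
w2 = Dw1 = ((-1)·(-1) + (-1)·7 + 6·1; (-1)·(-1) + 7·7 + 1·1; 6·(-1) + 1·7 + 6·1) = (0, 51, 7)
The requested component of w2 is 51.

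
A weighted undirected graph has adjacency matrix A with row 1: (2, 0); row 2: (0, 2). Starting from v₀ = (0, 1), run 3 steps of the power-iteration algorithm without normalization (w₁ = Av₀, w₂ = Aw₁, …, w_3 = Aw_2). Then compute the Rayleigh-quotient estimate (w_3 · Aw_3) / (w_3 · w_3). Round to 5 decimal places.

w1 = Av₀ = (2·0 + 0·1; 0·0 + 2·1) = (0, 2)
w2 = Aw1 = (2·0 + 0·2; 0·0 + 2·2) = (0, 4)
w3 = Aw2 = (0, 8)
Aw3 = (0, 16)
w3·Aw3 = 0·0 + 8·16 = 128; w3·w3 = 0·0 + 8·8 = 64
λ ≈ 128/64 = 2.00000

2.00000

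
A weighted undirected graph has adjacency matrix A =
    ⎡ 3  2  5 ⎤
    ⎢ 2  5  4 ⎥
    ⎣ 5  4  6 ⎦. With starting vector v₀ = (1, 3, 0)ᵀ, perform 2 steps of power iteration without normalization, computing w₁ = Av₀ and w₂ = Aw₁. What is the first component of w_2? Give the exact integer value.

146

w1 = Av₀ = (9, 17, 17)
w2 = Aw1 = (146, 171, 215)
The requested component of w2 is 146.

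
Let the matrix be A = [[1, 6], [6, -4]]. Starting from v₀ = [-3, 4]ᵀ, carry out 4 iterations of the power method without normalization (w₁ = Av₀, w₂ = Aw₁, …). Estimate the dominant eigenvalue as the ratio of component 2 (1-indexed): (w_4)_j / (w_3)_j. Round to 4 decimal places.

-7.8835

w1 = Av₀ = (21, -34)
w2 = Aw1 = (-183, 262)
w3 = Aw2 = (1389, -2146)
w4 = Aw3 = (-11487, 16918)
Ratio at component: 16918 / -2146 = -7.8835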